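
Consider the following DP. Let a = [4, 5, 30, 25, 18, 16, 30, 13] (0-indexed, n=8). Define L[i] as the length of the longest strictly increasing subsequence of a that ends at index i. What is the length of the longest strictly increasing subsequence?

4

   i    0    1    2    3    4    5    6    7
a[i]    4    5   30   25   18   16   30   13
L[i]    1    2    3    3    3    3    4    3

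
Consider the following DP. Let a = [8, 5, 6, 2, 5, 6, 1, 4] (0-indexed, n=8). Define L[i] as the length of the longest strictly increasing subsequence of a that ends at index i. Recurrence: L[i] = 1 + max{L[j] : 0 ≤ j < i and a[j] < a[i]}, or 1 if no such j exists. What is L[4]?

2

   i    0    1    2    3    4    5    6    7
a[i]    8    5    6    2    5    6    1    4
L[i]    1    1    2    1    2    3    1    2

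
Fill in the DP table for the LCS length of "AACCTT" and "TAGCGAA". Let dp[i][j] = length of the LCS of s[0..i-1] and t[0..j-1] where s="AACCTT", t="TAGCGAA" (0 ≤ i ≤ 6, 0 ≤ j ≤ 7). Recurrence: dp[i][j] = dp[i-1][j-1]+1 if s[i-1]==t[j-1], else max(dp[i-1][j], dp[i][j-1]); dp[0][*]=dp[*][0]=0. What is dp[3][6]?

   ''  T  A  G  C  G  A  A
''  0  0  0  0  0  0  0  0
 A  0  0  1  1  1  1  1  1
 A  0  0  1  1  1  1  2  2
 C  0  0  1  1  2  2  2  2
 C  0  0  1  1  2  2  2  2
 T  0  1  1  1  2  2  2  2
 T  0  1  1  1  2  2  2  2

2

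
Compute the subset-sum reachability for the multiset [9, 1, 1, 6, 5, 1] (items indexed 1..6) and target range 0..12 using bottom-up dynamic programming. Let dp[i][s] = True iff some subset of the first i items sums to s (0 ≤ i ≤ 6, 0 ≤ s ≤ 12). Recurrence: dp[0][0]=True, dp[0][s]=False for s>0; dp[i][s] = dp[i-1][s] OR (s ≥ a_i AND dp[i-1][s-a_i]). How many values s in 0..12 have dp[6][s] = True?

12

i\s   0   1   2   3   4   5   6   7   8   9  10  11  12
  0   T   F   F   F   F   F   F   F   F   F   F   F   F
  1   T   F   F   F   F   F   F   F   F   T   F   F   F
  2   T   T   F   F   F   F   F   F   F   T   T   F   F
  3   T   T   T   F   F   F   F   F   F   T   T   T   F
  4   T   T   T   F   F   F   T   T   T   T   T   T   F
  5   T   T   T   F   F   T   T   T   T   T   T   T   T
  6   T   T   T   T   F   T   T   T   T   T   T   T   T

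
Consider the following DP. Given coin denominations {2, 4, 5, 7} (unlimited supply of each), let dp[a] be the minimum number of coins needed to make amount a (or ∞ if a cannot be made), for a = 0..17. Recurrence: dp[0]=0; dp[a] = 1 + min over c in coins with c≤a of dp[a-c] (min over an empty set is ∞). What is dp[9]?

2

 a  0  1  2  3  4  5  6  7  8  9 10 11 12 13 14 15 16 17
dp  0  -  1  -  1  1  2  1  2  2  2  2  2  3  2  3  3  3
(- denotes ∞ / unreachable)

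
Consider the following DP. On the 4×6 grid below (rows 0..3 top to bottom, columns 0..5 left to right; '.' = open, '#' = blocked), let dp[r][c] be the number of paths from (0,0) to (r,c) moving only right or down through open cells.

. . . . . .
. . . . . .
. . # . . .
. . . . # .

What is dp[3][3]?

8

r\c   0   1   2   3   4   5
  0   1   1   1   1   1   1
  1   1   2   3   4   5   6
  2   1   3   0   4   9  15
  3   1   4   4   8   0  15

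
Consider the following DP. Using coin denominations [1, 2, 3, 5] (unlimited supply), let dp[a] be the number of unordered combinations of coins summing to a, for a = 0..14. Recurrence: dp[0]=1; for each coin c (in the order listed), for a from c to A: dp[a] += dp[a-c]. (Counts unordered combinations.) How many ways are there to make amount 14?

after  coin     0     1     2     3     4     5     6     7     8     9    10    11    12    13    14
          1     1     1     1     1     1     1     1     1     1     1     1     1     1     1     1
          2     1     1     2     2     3     3     4     4     5     5     6     6     7     7     8
          3     1     1     2     3     4     5     7     8    10    12    14    16    19    21    24
          5     1     1     2     3     4     6     8    10    13    16    20    24    29    34    40

40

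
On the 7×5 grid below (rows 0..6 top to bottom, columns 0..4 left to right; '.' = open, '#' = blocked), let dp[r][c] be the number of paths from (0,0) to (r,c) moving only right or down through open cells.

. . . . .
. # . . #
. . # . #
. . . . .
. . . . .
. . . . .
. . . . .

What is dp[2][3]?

2

r\c   0   1   2   3   4
  0   1   1   1   1   1
  1   1   0   1   2   0
  2   1   1   0   2   0
  3   1   2   2   4   4
  4   1   3   5   9  13
  5   1   4   9  18  31
  6   1   5  14  32  63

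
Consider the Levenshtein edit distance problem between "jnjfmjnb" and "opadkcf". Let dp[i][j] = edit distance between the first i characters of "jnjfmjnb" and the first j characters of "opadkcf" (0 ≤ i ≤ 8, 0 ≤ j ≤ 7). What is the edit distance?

8

   ''  o  p  a  d  k  c  f
''  0  1  2  3  4  5  6  7
 j  1  1  2  3  4  5  6  7
 n  2  2  2  3  4  5  6  7
 j  3  3  3  3  4  5  6  7
 f  4  4  4  4  4  5  6  6
 m  5  5  5  5  5  5  6  7
 j  6  6  6  6  6  6  6  7
 n  7  7  7  7  7  7  7  7
 b  8  8  8  8  8  8  8  8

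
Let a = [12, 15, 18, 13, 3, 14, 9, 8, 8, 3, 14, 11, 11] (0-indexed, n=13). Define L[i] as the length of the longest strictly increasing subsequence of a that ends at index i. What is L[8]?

2

   i    0    1    2    3    4    5    6    7    8    9   10   11   12
a[i]   12   15   18   13    3   14    9    8    8    3   14   11   11
L[i]    1    2    3    2    1    3    2    2    2    1    3    3    3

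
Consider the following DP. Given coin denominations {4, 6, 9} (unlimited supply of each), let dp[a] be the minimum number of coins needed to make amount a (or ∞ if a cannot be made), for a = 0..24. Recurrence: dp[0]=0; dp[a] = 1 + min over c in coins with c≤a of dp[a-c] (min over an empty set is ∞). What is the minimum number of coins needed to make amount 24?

3

 a  0  1  2  3  4  5  6  7  8  9 10 11 12 13 14 15 16 17 18 19 20 21 22 23 24
dp  0  -  -  -  1  -  1  -  2  1  2  -  2  2  3  2  3  3  2  3  4  3  3  4  3
(- denotes ∞ / unreachable)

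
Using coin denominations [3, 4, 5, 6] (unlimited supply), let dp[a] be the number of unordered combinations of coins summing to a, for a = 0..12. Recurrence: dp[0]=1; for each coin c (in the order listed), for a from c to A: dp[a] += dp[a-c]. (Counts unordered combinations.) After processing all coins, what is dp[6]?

2

after  coin     0     1     2     3     4     5     6     7     8     9    10    11    12
          3     1     0     0     1     0     0     1     0     0     1     0     0     1
          4     1     0     0     1     1     0     1     1     1     1     1     1     2
          5     1     0     0     1     1     1     1     1     2     2     2     2     3
          6     1     0     0     1     1     1     2     1     2     3     3     3     5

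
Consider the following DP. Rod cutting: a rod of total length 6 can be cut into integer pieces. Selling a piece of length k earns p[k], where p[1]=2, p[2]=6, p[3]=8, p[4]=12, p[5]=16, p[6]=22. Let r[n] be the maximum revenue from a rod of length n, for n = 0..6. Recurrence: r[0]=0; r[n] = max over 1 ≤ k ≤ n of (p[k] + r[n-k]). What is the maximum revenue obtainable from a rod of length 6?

22

   n    0    1    2    3    4    5    6
r[n]    0    2    6    8   12   16   22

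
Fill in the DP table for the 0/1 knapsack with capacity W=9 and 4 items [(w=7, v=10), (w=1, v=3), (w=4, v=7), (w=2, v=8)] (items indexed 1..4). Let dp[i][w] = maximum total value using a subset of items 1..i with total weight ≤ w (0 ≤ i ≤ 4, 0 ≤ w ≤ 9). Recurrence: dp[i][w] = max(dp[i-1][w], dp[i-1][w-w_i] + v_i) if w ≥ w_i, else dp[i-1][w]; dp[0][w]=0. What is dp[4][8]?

18

i\w   0   1   2   3   4   5   6   7   8   9
  0   0   0   0   0   0   0   0   0   0   0
  1   0   0   0   0   0   0   0  10  10  10
  2   0   3   3   3   3   3   3  10  13  13
  3   0   3   3   3   7  10  10  10  13  13
  4   0   3   8  11  11  11  15  18  18  18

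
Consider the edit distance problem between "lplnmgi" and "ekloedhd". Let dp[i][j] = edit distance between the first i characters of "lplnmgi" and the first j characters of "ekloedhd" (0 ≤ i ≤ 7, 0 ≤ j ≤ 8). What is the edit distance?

7

   ''  e  k  l  o  e  d  h  d
''  0  1  2  3  4  5  6  7  8
 l  1  1  2  2  3  4  5  6  7
 p  2  2  2  3  3  4  5  6  7
 l  3  3  3  2  3  4  5  6  7
 n  4  4  4  3  3  4  5  6  7
 m  5  5  5  4  4  4  5  6  7
 g  6  6  6  5  5  5  5  6  7
 i  7  7  7  6  6  6  6  6  7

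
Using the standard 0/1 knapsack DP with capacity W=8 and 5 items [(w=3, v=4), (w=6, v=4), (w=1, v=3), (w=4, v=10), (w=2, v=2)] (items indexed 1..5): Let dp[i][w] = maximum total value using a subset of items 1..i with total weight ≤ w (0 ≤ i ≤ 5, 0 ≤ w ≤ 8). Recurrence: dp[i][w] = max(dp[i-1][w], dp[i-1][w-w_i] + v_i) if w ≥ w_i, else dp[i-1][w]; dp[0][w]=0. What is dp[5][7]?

i\w   0   1   2   3   4   5   6   7   8
  0   0   0   0   0   0   0   0   0   0
  1   0   0   0   4   4   4   4   4   4
  2   0   0   0   4   4   4   4   4   4
  3   0   3   3   4   7   7   7   7   7
  4   0   3   3   4  10  13  13  14  17
  5   0   3   3   5  10  13  13  15  17

15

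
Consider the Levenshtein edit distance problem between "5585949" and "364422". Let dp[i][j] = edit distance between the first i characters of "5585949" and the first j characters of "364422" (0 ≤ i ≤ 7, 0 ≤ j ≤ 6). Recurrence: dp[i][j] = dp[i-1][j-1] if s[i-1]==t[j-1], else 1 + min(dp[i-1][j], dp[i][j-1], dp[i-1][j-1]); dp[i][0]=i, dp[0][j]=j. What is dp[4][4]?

   ''  3  6  4  4  2  2
''  0  1  2  3  4  5  6
 5  1  1  2  3  4  5  6
 5  2  2  2  3  4  5  6
 8  3  3  3  3  4  5  6
 5  4  4  4  4  4  5  6
 9  5  5  5  5  5  5  6
 4  6  6  6  5  5  6  6
 9  7  7  7  6  6  6  7

4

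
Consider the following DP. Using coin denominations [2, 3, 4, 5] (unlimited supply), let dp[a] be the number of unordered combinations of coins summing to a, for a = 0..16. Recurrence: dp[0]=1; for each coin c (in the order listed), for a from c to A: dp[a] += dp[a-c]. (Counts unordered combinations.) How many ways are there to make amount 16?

after  coin     0     1     2     3     4     5     6     7     8     9    10    11    12    13    14    15    16
          2     1     0     1     0     1     0     1     0     1     0     1     0     1     0     1     0     1
          3     1     0     1     1     1     1     2     1     2     2     2     2     3     2     3     3     3
          4     1     0     1     1     2     1     3     2     4     3     5     4     7     5     8     7    10
          5     1     0     1     1     2     2     3     3     5     5     7     7    10    10    13    14    17

17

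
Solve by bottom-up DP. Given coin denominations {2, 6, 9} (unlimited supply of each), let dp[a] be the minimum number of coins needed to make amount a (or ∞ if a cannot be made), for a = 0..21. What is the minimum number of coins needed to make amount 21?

3

 a  0  1  2  3  4  5  6  7  8  9 10 11 12 13 14 15 16 17 18 19 20 21
dp  0  -  1  -  2  -  1  -  2  1  3  2  2  3  3  2  4  3  2  4  3  3
(- denotes ∞ / unreachable)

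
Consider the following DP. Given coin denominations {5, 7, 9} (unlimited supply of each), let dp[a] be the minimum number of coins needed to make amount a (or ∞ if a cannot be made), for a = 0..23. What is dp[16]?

 a  0  1  2  3  4  5  6  7  8  9 10 11 12 13 14 15 16 17 18 19 20 21 22 23
dp  0  -  -  -  -  1  -  1  -  1  2  -  2  -  2  3  2  3  2  3  4  3  4  3
(- denotes ∞ / unreachable)

2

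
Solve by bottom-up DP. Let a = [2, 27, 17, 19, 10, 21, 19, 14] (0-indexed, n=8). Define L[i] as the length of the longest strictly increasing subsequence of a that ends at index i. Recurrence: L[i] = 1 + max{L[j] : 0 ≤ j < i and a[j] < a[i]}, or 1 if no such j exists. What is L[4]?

   i    0    1    2    3    4    5    6    7
a[i]    2   27   17   19   10   21   19   14
L[i]    1    2    2    3    2    4    3    3

2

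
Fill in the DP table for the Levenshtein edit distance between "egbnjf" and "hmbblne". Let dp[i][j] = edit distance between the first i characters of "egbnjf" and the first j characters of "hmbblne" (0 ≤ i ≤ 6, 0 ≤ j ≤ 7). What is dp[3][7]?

6

   ''  h  m  b  b  l  n  e
''  0  1  2  3  4  5  6  7
 e  1  1  2  3  4  5  6  6
 g  2  2  2  3  4  5  6  7
 b  3  3  3  2  3  4  5  6
 n  4  4  4  3  3  4  4  5
 j  5  5  5  4  4  4  5  5
 f  6  6  6  5  5  5  5  6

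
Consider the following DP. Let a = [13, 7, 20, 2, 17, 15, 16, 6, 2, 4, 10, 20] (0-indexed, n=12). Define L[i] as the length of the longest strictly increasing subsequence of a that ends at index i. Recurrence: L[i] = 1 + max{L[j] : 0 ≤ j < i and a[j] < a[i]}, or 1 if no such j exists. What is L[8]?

   i    0    1    2    3    4    5    6    7    8    9   10   11
a[i]   13    7   20    2   17   15   16    6    2    4   10   20
L[i]    1    1    2    1    2    2    3    2    1    2    3    4

1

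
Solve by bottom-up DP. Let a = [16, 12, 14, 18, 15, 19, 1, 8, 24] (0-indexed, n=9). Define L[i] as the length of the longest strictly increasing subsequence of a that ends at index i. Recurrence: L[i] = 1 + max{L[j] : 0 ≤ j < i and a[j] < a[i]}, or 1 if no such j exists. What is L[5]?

   i    0    1    2    3    4    5    6    7    8
a[i]   16   12   14   18   15   19    1    8   24
L[i]    1    1    2    3    3    4    1    2    5

4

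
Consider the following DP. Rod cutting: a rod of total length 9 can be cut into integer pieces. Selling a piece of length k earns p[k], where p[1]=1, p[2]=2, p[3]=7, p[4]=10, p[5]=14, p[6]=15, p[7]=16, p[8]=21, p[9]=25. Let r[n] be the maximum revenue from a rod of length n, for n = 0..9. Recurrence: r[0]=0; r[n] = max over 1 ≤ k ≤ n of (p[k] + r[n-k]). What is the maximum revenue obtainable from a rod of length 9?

25

   n    0    1    2    3    4    5    6    7    8    9
r[n]    0    1    2    7   10   14   15   17   21   25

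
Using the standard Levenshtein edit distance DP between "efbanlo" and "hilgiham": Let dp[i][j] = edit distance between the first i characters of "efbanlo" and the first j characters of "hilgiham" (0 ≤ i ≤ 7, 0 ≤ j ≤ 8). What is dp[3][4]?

   ''  h  i  l  g  i  h  a  m
''  0  1  2  3  4  5  6  7  8
 e  1  1  2  3  4  5  6  7  8
 f  2  2  2  3  4  5  6  7  8
 b  3  3  3  3  4  5  6  7  8
 a  4  4  4  4  4  5  6  6  7
 n  5  5  5  5  5  5  6  7  7
 l  6  6  6  5  6  6  6  7  8
 o  7  7  7  6  6  7  7  7  8

4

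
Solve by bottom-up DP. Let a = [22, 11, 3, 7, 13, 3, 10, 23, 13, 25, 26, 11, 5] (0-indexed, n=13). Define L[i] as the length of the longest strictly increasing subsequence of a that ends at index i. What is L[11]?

   i    0    1    2    3    4    5    6    7    8    9   10   11   12
a[i]   22   11    3    7   13    3   10   23   13   25   26   11    5
L[i]    1    1    1    2    3    1    3    4    4    5    6    4    2

4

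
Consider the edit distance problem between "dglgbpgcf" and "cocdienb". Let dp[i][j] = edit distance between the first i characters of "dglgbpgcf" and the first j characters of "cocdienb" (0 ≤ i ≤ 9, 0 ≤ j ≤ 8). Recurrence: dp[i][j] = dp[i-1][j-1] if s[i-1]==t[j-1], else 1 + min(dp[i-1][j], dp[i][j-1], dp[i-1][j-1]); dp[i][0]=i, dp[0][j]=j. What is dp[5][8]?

   ''  c  o  c  d  i  e  n  b
''  0  1  2  3  4  5  6  7  8
 d  1  1  2  3  3  4  5  6  7
 g  2  2  2  3  4  4  5  6  7
 l  3  3  3  3  4  5  5  6  7
 g  4  4  4  4  4  5  6  6  7
 b  5  5  5  5  5  5  6  7  6
 p  6  6  6  6  6  6  6  7  7
 g  7  7  7  7  7  7  7  7  8
 c  8  7  8  7  8  8  8  8  8
 f  9  8  8  8  8  9  9  9  9

6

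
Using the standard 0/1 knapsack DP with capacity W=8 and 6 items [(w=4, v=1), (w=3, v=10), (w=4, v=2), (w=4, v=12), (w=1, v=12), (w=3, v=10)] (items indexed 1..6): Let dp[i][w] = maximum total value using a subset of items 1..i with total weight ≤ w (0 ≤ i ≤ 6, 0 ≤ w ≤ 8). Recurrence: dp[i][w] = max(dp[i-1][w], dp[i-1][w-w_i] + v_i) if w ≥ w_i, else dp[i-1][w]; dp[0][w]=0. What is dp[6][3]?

i\w   0   1   2   3   4   5   6   7   8
  0   0   0   0   0   0   0   0   0   0
  1   0   0   0   0   1   1   1   1   1
  2   0   0   0  10  10  10  10  11  11
  3   0   0   0  10  10  10  10  12  12
  4   0   0   0  10  12  12  12  22  22
  5   0  12  12  12  22  24  24  24  34
  6   0  12  12  12  22  24  24  32  34

12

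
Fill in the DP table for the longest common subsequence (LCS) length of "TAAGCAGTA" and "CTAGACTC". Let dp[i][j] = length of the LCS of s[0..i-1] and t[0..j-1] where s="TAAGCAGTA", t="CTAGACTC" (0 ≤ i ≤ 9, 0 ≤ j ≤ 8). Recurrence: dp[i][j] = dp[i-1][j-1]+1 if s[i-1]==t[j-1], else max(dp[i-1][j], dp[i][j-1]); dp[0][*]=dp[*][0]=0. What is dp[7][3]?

2

   ''  C  T  A  G  A  C  T  C
''  0  0  0  0  0  0  0  0  0
 T  0  0  1  1  1  1  1  1  1
 A  0  0  1  2  2  2  2  2  2
 A  0  0  1  2  2  3  3  3  3
 G  0  0  1  2  3  3  3  3  3
 C  0  1  1  2  3  3  4  4  4
 A  0  1  1  2  3  4  4  4  4
 G  0  1  1  2  3  4  4  4  4
 T  0  1  2  2  3  4  4  5  5
 A  0  1  2  3  3  4  4  5  5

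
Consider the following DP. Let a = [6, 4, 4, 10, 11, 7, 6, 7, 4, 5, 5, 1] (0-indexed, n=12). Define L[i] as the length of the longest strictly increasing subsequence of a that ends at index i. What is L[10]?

2

   i    0    1    2    3    4    5    6    7    8    9   10   11
a[i]    6    4    4   10   11    7    6    7    4    5    5    1
L[i]    1    1    1    2    3    2    2    3    1    2    2    1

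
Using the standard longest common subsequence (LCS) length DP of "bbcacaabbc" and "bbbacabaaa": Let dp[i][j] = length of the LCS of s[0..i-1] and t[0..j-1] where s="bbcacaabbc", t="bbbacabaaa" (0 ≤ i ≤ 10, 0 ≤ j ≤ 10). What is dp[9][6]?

5

   ''  b  b  b  a  c  a  b  a  a  a
''  0  0  0  0  0  0  0  0  0  0  0
 b  0  1  1  1  1  1  1  1  1  1  1
 b  0  1  2  2  2  2  2  2  2  2  2
 c  0  1  2  2  2  3  3  3  3  3  3
 a  0  1  2  2  3  3  4  4  4  4  4
 c  0  1  2  2  3  4  4  4  4  4  4
 a  0  1  2  2  3  4  5  5  5  5  5
 a  0  1  2  2  3  4  5  5  6  6  6
 b  0  1  2  3  3  4  5  6  6  6  6
 b  0  1  2  3  3  4  5  6  6  6  6
 c  0  1  2  3  3  4  5  6  6  6  6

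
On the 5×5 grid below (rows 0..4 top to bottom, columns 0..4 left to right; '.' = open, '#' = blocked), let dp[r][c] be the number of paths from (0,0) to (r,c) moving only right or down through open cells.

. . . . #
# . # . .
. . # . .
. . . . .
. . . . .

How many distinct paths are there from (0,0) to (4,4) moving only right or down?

r\c   0   1   2   3   4
  0   1   1   1   1   0
  1   0   1   0   1   1
  2   0   1   0   1   2
  3   0   1   1   2   4
  4   0   1   2   4   8

8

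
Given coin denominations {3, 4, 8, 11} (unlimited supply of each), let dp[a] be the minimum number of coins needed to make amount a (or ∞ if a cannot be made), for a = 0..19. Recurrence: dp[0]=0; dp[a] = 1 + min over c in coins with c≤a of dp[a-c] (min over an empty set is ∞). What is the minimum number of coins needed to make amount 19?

2

 a  0  1  2  3  4  5  6  7  8  9 10 11 12 13 14 15 16 17 18 19
dp  0  -  -  1  1  -  2  2  1  3  3  1  2  4  2  2  2  3  3  2
(- denotes ∞ / unreachable)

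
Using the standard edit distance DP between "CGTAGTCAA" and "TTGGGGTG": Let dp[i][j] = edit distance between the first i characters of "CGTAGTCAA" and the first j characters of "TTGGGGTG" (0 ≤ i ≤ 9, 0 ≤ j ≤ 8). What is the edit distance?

   ''  T  T  G  G  G  G  T  G
''  0  1  2  3  4  5  6  7  8
 C  1  1  2  3  4  5  6  7  8
 G  2  2  2  2  3  4  5  6  7
 T  3  2  2  3  3  4  5  5  6
 A  4  3  3  3  4  4  5  6  6
 G  5  4  4  3  3  4  4  5  6
 T  6  5  4  4  4  4  5  4  5
 C  7  6  5  5  5  5  5  5  5
 A  8  7  6  6  6  6  6  6  6
 A  9  8  7  7  7  7  7  7  7

7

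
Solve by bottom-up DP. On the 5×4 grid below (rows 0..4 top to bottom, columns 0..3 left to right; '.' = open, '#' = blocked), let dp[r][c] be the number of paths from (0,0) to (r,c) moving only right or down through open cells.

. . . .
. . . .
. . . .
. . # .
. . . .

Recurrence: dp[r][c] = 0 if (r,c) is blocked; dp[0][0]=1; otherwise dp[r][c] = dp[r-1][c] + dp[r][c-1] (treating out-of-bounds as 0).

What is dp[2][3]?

r\c   0   1   2   3
  0   1   1   1   1
  1   1   2   3   4
  2   1   3   6  10
  3   1   4   0  10
  4   1   5   5  15

10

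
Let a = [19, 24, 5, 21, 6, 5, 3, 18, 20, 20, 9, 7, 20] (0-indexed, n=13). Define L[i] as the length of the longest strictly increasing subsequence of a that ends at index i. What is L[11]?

3

   i    0    1    2    3    4    5    6    7    8    9   10   11   12
a[i]   19   24    5   21    6    5    3   18   20   20    9    7   20
L[i]    1    2    1    2    2    1    1    3    4    4    3    3    4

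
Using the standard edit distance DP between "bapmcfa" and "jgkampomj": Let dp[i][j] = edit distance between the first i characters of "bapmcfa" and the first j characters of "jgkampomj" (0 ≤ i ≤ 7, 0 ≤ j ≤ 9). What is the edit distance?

8

   ''  j  g  k  a  m  p  o  m  j
''  0  1  2  3  4  5  6  7  8  9
 b  1  1  2  3  4  5  6  7  8  9
 a  2  2  2  3  3  4  5  6  7  8
 p  3  3  3  3  4  4  4  5  6  7
 m  4  4  4  4  4  4  5  5  5  6
 c  5  5  5  5  5  5  5  6  6  6
 f  6  6  6  6  6  6  6  6  7  7
 a  7  7  7  7  6  7  7  7  7  8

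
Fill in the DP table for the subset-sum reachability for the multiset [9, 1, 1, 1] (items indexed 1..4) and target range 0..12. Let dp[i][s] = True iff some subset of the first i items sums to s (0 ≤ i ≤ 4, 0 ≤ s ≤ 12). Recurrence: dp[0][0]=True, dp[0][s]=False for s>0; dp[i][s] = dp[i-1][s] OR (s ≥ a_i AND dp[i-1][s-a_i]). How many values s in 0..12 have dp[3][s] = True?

6

i\s   0   1   2   3   4   5   6   7   8   9  10  11  12
  0   T   F   F   F   F   F   F   F   F   F   F   F   F
  1   T   F   F   F   F   F   F   F   F   T   F   F   F
  2   T   T   F   F   F   F   F   F   F   T   T   F   F
  3   T   T   T   F   F   F   F   F   F   T   T   T   F
  4   T   T   T   T   F   F   F   F   F   T   T   T   T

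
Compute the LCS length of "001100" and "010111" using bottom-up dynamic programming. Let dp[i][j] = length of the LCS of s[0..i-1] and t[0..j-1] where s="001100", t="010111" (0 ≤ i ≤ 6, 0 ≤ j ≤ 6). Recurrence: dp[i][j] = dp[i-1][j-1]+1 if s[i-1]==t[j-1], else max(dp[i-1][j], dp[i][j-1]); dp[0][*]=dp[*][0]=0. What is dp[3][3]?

2

   ''  0  1  0  1  1  1
''  0  0  0  0  0  0  0
 0  0  1  1  1  1  1  1
 0  0  1  1  2  2  2  2
 1  0  1  2  2  3  3  3
 1  0  1  2  2  3  4  4
 0  0  1  2  3  3  4  4
 0  0  1  2  3  3  4  4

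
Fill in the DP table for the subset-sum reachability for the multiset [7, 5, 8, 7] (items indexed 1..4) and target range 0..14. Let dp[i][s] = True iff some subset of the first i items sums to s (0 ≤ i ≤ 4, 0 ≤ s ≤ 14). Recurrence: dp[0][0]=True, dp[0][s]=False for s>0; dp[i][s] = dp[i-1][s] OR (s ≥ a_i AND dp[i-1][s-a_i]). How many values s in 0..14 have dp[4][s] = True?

i\s   0   1   2   3   4   5   6   7   8   9  10  11  12  13  14
  0   T   F   F   F   F   F   F   F   F   F   F   F   F   F   F
  1   T   F   F   F   F   F   F   T   F   F   F   F   F   F   F
  2   T   F   F   F   F   T   F   T   F   F   F   F   T   F   F
  3   T   F   F   F   F   T   F   T   T   F   F   F   T   T   F
  4   T   F   F   F   F   T   F   T   T   F   F   F   T   T   T

7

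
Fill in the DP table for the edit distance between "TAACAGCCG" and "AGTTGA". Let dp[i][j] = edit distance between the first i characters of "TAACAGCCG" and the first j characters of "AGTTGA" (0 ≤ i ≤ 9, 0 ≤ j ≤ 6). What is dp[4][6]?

   ''  A  G  T  T  G  A
''  0  1  2  3  4  5  6
 T  1  1  2  2  3  4  5
 A  2  1  2  3  3  4  4
 A  3  2  2  3  4  4  4
 C  4  3  3  3  4  5  5
 A  5  4  4  4  4  5  5
 G  6  5  4  5  5  4  5
 C  7  6  5  5  6  5  5
 C  8  7  6  6  6  6  6
 G  9  8  7  7  7  6  7

5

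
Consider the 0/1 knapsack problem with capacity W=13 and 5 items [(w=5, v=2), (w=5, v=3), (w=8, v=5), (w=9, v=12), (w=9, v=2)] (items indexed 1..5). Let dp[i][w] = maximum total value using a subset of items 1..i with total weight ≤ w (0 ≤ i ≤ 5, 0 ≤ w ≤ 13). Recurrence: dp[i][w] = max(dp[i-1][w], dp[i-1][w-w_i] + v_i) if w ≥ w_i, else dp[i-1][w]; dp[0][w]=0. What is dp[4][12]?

i\w   0   1   2   3   4   5   6   7   8   9  10  11  12  13
  0   0   0   0   0   0   0   0   0   0   0   0   0   0   0
  1   0   0   0   0   0   2   2   2   2   2   2   2   2   2
  2   0   0   0   0   0   3   3   3   3   3   5   5   5   5
  3   0   0   0   0   0   3   3   3   5   5   5   5   5   8
  4   0   0   0   0   0   3   3   3   5  12  12  12  12  12
  5   0   0   0   0   0   3   3   3   5  12  12  12  12  12

12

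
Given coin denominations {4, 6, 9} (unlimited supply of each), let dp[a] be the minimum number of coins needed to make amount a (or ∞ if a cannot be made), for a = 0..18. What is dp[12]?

 a  0  1  2  3  4  5  6  7  8  9 10 11 12 13 14 15 16 17 18
dp  0  -  -  -  1  -  1  -  2  1  2  -  2  2  3  2  3  3  2
(- denotes ∞ / unreachable)

2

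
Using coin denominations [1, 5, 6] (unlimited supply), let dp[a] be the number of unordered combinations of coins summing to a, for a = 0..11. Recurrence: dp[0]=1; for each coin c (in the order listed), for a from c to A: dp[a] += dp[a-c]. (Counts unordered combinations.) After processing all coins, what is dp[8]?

3

after  coin     0     1     2     3     4     5     6     7     8     9    10    11
          1     1     1     1     1     1     1     1     1     1     1     1     1
          5     1     1     1     1     1     2     2     2     2     2     3     3
          6     1     1     1     1     1     2     3     3     3     3     4     5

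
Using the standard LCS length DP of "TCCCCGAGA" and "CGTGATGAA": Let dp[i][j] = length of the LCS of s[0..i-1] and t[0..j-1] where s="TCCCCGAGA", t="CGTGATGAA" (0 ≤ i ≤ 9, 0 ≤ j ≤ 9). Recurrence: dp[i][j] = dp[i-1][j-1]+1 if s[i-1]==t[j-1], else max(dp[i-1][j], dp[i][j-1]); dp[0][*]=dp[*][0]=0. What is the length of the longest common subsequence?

5

   ''  C  G  T  G  A  T  G  A  A
''  0  0  0  0  0  0  0  0  0  0
 T  0  0  0  1  1  1  1  1  1  1
 C  0  1  1  1  1  1  1  1  1  1
 C  0  1  1  1  1  1  1  1  1  1
 C  0  1  1  1  1  1  1  1  1  1
 C  0  1  1  1  1  1  1  1  1  1
 G  0  1  2  2  2  2  2  2  2  2
 A  0  1  2  2  2  3  3  3  3  3
 G  0  1  2  2  3  3  3  4  4  4
 A  0  1  2  2  3  4  4  4  5  5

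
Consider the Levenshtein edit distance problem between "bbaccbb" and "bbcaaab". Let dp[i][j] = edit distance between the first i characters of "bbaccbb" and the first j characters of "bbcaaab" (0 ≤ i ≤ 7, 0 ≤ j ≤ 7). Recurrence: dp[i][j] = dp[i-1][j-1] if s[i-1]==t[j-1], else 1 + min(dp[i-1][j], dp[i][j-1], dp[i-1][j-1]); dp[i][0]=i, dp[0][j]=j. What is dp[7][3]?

4

   ''  b  b  c  a  a  a  b
''  0  1  2  3  4  5  6  7
 b  1  0  1  2  3  4  5  6
 b  2  1  0  1  2  3  4  5
 a  3  2  1  1  1  2  3  4
 c  4  3  2  1  2  2  3  4
 c  5  4  3  2  2  3  3  4
 b  6  5  4  3  3  3  4  3
 b  7  6  5  4  4  4  4  4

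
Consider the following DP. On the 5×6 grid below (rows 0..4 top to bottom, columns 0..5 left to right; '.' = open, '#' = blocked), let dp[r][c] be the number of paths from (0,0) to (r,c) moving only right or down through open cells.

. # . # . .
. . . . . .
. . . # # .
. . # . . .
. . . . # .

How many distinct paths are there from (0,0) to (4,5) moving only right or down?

r\c   0   1   2   3   4   5
  0   1   0   0   0   0   0
  1   1   1   1   1   1   1
  2   1   2   3   0   0   1
  3   1   3   0   0   0   1
  4   1   4   4   4   0   1

1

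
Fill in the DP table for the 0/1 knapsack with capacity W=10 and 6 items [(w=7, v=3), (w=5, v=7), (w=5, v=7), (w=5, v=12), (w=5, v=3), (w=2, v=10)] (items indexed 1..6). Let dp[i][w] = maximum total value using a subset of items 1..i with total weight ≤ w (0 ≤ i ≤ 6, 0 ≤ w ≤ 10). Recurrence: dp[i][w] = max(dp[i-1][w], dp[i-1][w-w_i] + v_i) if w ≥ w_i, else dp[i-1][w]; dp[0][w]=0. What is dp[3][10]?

14

i\w   0   1   2   3   4   5   6   7   8   9  10
  0   0   0   0   0   0   0   0   0   0   0   0
  1   0   0   0   0   0   0   0   3   3   3   3
  2   0   0   0   0   0   7   7   7   7   7   7
  3   0   0   0   0   0   7   7   7   7   7  14
  4   0   0   0   0   0  12  12  12  12  12  19
  5   0   0   0   0   0  12  12  12  12  12  19
  6   0   0  10  10  10  12  12  22  22  22  22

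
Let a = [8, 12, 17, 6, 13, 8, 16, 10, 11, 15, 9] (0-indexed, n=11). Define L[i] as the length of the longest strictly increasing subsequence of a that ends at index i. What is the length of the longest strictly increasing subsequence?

   i    0    1    2    3    4    5    6    7    8    9   10
a[i]    8   12   17    6   13    8   16   10   11   15    9
L[i]    1    2    3    1    3    2    4    3    4    5    3

5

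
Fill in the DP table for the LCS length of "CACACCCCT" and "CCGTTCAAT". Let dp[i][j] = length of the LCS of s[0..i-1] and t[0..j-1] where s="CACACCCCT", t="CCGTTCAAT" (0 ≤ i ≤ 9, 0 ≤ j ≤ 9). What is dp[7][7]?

   ''  C  C  G  T  T  C  A  A  T
''  0  0  0  0  0  0  0  0  0  0
 C  0  1  1  1  1  1  1  1  1  1
 A  0  1  1  1  1  1  1  2  2  2
 C  0  1  2  2  2  2  2  2  2  2
 A  0  1  2  2  2  2  2  3  3  3
 C  0  1  2  2  2  2  3  3  3  3
 C  0  1  2  2  2  2  3  3  3  3
 C  0  1  2  2  2  2  3  3  3  3
 C  0  1  2  2  2  2  3  3  3  3
 T  0  1  2  2  3  3  3  3  3  4

3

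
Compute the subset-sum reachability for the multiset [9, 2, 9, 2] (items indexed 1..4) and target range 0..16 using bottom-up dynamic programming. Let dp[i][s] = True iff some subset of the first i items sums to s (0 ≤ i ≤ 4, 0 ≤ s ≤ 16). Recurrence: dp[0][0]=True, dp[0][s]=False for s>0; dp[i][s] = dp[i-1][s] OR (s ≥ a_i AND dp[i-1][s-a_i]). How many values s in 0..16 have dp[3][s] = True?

4

i\s   0   1   2   3   4   5   6   7   8   9  10  11  12  13  14  15  16
  0   T   F   F   F   F   F   F   F   F   F   F   F   F   F   F   F   F
  1   T   F   F   F   F   F   F   F   F   T   F   F   F   F   F   F   F
  2   T   F   T   F   F   F   F   F   F   T   F   T   F   F   F   F   F
  3   T   F   T   F   F   F   F   F   F   T   F   T   F   F   F   F   F
  4   T   F   T   F   T   F   F   F   F   T   F   T   F   T   F   F   F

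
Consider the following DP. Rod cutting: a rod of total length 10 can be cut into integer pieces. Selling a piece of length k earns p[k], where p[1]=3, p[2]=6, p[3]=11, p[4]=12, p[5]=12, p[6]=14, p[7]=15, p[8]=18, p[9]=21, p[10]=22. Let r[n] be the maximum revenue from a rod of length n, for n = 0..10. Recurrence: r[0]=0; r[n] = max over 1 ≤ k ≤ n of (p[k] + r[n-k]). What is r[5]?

17

   n    0    1    2    3    4    5    6    7    8    9   10
r[n]    0    3    6   11   14   17   22   25   28   33   36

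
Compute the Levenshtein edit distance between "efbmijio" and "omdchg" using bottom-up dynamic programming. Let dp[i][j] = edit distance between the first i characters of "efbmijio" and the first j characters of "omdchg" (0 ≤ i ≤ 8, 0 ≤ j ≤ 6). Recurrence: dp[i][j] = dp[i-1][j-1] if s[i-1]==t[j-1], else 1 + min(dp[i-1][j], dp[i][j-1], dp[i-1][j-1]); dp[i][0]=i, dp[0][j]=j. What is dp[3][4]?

4

   ''  o  m  d  c  h  g
''  0  1  2  3  4  5  6
 e  1  1  2  3  4  5  6
 f  2  2  2  3  4  5  6
 b  3  3  3  3  4  5  6
 m  4  4  3  4  4  5  6
 i  5  5  4  4  5  5  6
 j  6  6  5  5  5  6  6
 i  7  7  6  6  6  6  7
 o  8  7  7  7  7  7  7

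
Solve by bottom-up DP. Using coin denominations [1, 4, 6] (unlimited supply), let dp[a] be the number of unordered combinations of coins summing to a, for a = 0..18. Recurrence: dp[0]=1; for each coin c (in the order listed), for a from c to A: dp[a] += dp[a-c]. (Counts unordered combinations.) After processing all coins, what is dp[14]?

after  coin     0     1     2     3     4     5     6     7     8     9    10    11    12    13    14    15    16    17    18
          1     1     1     1     1     1     1     1     1     1     1     1     1     1     1     1     1     1     1     1
          4     1     1     1     1     2     2     2     2     3     3     3     3     4     4     4     4     5     5     5
          6     1     1     1     1     2     2     3     3     4     4     5     5     7     7     8     8    10    10    12

8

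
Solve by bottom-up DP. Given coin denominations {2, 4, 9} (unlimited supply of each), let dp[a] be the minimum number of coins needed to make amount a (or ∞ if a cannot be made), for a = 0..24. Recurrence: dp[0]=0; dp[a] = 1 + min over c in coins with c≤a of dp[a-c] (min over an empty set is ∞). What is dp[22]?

3

 a  0  1  2  3  4  5  6  7  8  9 10 11 12 13 14 15 16 17 18 19 20 21 22 23 24
dp  0  -  1  -  1  -  2  -  2  1  3  2  3  2  4  3  4  3  2  4  3  4  3  5  4
(- denotes ∞ / unreachable)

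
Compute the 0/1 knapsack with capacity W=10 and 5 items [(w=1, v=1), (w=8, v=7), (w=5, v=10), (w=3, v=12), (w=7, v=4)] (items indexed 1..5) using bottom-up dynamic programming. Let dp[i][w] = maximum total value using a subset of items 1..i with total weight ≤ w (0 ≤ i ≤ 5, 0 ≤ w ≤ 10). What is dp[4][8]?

22

i\w   0   1   2   3   4   5   6   7   8   9  10
  0   0   0   0   0   0   0   0   0   0   0   0
  1   0   1   1   1   1   1   1   1   1   1   1
  2   0   1   1   1   1   1   1   1   7   8   8
  3   0   1   1   1   1  10  11  11  11  11  11
  4   0   1   1  12  13  13  13  13  22  23  23
  5   0   1   1  12  13  13  13  13  22  23  23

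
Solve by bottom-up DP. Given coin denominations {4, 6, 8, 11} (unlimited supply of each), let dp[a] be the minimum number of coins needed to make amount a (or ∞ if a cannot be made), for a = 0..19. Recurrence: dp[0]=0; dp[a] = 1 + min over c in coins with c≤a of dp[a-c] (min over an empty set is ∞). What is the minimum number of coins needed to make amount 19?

2

 a  0  1  2  3  4  5  6  7  8  9 10 11 12 13 14 15 16 17 18 19
dp  0  -  -  -  1  -  1  -  1  -  2  1  2  -  2  2  2  2  3  2
(- denotes ∞ / unreachable)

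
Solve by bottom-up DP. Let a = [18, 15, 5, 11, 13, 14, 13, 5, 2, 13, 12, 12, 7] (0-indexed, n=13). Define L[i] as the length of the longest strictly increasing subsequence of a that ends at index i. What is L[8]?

   i    0    1    2    3    4    5    6    7    8    9   10   11   12
a[i]   18   15    5   11   13   14   13    5    2   13   12   12    7
L[i]    1    1    1    2    3    4    3    1    1    3    3    3    2

1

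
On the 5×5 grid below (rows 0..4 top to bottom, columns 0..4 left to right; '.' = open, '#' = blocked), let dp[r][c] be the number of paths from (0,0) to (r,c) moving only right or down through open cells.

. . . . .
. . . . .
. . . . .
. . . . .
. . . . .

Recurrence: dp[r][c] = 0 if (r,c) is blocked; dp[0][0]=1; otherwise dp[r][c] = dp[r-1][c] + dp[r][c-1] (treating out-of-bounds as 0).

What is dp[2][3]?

10

r\c   0   1   2   3   4
  0   1   1   1   1   1
  1   1   2   3   4   5
  2   1   3   6  10  15
  3   1   4  10  20  35
  4   1   5  15  35  70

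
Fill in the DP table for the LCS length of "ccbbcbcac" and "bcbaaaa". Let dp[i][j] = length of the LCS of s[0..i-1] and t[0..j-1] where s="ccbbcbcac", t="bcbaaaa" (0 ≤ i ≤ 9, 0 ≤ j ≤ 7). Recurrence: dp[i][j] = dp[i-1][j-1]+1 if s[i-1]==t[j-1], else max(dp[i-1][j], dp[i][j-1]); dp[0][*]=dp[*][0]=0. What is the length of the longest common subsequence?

   ''  b  c  b  a  a  a  a
''  0  0  0  0  0  0  0  0
 c  0  0  1  1  1  1  1  1
 c  0  0  1  1  1  1  1  1
 b  0  1  1  2  2  2  2  2
 b  0  1  1  2  2  2  2  2
 c  0  1  2  2  2  2  2  2
 b  0  1  2  3  3  3  3  3
 c  0  1  2  3  3  3  3  3
 a  0  1  2  3  4  4  4  4
 c  0  1  2  3  4  4  4  4

4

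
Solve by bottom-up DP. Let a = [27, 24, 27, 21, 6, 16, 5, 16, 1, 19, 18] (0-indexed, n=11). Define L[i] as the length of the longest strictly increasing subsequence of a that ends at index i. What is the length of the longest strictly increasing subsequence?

   i    0    1    2    3    4    5    6    7    8    9   10
a[i]   27   24   27   21    6   16    5   16    1   19   18
L[i]    1    1    2    1    1    2    1    2    1    3    3

3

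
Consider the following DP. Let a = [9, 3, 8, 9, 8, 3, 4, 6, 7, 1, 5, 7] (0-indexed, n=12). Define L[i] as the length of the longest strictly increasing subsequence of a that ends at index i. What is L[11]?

   i    0    1    2    3    4    5    6    7    8    9   10   11
a[i]    9    3    8    9    8    3    4    6    7    1    5    7
L[i]    1    1    2    3    2    1    2    3    4    1    3    4

4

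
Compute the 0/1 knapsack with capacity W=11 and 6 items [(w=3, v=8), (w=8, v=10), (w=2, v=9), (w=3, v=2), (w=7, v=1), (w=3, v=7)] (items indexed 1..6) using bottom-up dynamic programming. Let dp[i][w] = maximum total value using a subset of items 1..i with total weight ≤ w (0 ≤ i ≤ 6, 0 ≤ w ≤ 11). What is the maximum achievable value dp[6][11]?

26

i\w   0   1   2   3   4   5   6   7   8   9  10  11
  0   0   0   0   0   0   0   0   0   0   0   0   0
  1   0   0   0   8   8   8   8   8   8   8   8   8
  2   0   0   0   8   8   8   8   8  10  10  10  18
  3   0   0   9   9   9  17  17  17  17  17  19  19
  4   0   0   9   9   9  17  17  17  19  19  19  19
  5   0   0   9   9   9  17  17  17  19  19  19  19
  6   0   0   9   9   9  17  17  17  24  24  24  26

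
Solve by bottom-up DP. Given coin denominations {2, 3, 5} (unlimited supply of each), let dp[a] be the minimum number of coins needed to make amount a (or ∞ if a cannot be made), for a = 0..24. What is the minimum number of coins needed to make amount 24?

 a  0  1  2  3  4  5  6  7  8  9 10 11 12 13 14 15 16 17 18 19 20 21 22 23 24
dp  0  -  1  1  2  1  2  2  2  3  2  3  3  3  4  3  4  4  4  5  4  5  5  5  6
(- denotes ∞ / unreachable)

6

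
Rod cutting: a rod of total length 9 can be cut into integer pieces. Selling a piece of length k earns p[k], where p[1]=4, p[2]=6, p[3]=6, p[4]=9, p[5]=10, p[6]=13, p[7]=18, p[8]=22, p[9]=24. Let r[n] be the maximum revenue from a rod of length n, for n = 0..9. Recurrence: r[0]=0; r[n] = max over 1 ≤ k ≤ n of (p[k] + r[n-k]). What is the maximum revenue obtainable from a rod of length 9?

   n    0    1    2    3    4    5    6    7    8    9
r[n]    0    4    8   12   16   20   24   28   32   36

36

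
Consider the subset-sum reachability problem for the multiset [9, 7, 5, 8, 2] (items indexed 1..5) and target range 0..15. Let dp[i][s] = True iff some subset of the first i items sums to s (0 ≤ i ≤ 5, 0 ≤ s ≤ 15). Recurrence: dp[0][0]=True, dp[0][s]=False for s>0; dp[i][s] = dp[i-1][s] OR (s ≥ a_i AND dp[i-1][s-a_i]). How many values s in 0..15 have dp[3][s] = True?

6

i\s   0   1   2   3   4   5   6   7   8   9  10  11  12  13  14  15
  0   T   F   F   F   F   F   F   F   F   F   F   F   F   F   F   F
  1   T   F   F   F   F   F   F   F   F   T   F   F   F   F   F   F
  2   T   F   F   F   F   F   F   T   F   T   F   F   F   F   F   F
  3   T   F   F   F   F   T   F   T   F   T   F   F   T   F   T   F
  4   T   F   F   F   F   T   F   T   T   T   F   F   T   T   T   T
  5   T   F   T   F   F   T   F   T   T   T   T   T   T   T   T   T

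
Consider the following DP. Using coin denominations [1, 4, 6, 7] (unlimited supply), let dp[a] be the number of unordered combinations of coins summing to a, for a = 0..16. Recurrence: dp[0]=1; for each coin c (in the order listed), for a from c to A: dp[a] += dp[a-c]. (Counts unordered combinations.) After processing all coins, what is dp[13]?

after  coin     0     1     2     3     4     5     6     7     8     9    10    11    12    13    14    15    16
          1     1     1     1     1     1     1     1     1     1     1     1     1     1     1     1     1     1
          4     1     1     1     1     2     2     2     2     3     3     3     3     4     4     4     4     5
          6     1     1     1     1     2     2     3     3     4     4     5     5     7     7     8     8    10
          7     1     1     1     1     2     2     3     4     5     5     6     7     9    10    12    13    15

10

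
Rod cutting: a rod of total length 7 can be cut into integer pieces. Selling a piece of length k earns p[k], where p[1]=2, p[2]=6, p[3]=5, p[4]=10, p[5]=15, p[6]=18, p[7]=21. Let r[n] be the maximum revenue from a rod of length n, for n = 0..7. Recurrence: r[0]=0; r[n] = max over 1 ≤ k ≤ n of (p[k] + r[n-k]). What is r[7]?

21

   n    0    1    2    3    4    5    6    7
r[n]    0    2    6    8   12   15   18   21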